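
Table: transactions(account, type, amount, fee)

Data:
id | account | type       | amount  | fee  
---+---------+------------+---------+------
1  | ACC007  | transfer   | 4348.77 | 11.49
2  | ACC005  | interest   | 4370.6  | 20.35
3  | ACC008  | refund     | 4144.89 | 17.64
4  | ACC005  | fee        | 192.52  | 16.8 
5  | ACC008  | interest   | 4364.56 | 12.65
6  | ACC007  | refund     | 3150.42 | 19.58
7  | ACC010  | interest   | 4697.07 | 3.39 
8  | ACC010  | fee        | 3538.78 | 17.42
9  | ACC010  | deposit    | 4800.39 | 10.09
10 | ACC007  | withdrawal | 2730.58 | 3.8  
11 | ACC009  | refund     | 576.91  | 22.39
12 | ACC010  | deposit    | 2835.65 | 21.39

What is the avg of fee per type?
SELECT type, AVG(fee) as result
FROM transactions
GROUP BY type

Result:
  deposit: 15.74
  fee: 17.11
  interest: 12.13
  refund: 19.87
  transfer: 11.49
  withdrawal: 3.80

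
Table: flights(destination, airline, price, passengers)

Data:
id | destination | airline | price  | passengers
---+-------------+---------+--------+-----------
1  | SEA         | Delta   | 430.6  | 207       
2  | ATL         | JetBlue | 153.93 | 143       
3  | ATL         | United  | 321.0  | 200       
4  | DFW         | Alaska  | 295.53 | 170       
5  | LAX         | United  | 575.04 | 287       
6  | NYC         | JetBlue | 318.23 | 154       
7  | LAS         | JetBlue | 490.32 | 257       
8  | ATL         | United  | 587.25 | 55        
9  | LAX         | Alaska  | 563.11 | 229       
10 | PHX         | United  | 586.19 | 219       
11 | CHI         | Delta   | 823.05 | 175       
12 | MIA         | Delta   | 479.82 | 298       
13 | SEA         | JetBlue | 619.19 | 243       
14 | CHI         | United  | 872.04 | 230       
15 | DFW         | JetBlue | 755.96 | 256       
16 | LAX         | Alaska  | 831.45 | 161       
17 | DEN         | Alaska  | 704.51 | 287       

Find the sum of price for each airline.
SELECT airline, SUM(price) as result
FROM flights
GROUP BY airline

Result:
  Alaska: 2394.60
  Delta: 1733.47
  JetBlue: 2337.63
  United: 2941.52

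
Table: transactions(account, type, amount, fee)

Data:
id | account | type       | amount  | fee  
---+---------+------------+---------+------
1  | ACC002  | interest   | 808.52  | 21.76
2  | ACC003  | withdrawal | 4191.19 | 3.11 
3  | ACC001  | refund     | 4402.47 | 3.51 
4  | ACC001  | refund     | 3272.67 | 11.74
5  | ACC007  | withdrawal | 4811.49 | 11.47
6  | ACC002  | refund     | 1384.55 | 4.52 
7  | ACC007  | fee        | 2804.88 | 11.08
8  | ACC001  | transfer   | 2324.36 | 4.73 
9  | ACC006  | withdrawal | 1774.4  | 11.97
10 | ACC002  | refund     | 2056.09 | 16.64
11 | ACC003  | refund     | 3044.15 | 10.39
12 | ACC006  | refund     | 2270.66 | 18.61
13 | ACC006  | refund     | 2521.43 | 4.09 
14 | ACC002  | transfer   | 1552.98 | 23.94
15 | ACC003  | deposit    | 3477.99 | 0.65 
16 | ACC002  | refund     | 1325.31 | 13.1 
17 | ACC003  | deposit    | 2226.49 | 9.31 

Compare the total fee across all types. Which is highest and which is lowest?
SELECT type, SUM(fee)
FROM transactions
GROUP BY type
ORDER BY SUM(fee)

All groups:
  deposit: 9.96
  fee: 11.08
  interest: 21.76
  withdrawal: 26.55
  transfer: 28.67
  refund: 82.60

Highest: refund (82.60)
Lowest: deposit (9.96)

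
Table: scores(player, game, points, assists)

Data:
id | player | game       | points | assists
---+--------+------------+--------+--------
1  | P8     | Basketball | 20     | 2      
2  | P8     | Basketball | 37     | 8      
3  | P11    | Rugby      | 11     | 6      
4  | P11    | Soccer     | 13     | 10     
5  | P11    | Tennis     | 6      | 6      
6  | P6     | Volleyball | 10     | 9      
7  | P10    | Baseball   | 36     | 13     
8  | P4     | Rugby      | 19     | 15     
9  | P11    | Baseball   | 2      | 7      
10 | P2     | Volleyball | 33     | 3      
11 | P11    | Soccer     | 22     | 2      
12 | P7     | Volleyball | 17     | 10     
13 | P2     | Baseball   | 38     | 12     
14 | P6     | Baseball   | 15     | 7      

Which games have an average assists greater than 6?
SELECT game, AVG(assists)
FROM scores
GROUP BY game
HAVING AVG(assists) > 6

Result:
  Baseball: avg=9.75
  Rugby: avg=10.50
  Volleyball: avg=7.33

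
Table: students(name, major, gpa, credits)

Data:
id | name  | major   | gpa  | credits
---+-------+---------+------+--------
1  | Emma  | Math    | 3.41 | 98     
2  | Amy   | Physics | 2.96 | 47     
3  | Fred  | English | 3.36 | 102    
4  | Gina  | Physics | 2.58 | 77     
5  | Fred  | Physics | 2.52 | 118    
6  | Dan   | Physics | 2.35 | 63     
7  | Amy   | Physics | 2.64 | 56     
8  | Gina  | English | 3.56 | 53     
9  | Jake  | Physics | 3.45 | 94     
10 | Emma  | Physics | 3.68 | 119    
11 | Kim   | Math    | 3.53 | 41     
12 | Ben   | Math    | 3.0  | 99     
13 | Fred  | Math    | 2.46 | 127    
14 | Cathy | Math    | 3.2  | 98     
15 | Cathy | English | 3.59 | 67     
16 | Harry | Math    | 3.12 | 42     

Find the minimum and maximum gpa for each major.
SELECT major, MIN(gpa), MAX(gpa)
FROM students
GROUP BY major

Result:
  English: min=3.36, max=3.59
  Math: min=2.46, max=3.53
  Physics: min=2.35, max=3.68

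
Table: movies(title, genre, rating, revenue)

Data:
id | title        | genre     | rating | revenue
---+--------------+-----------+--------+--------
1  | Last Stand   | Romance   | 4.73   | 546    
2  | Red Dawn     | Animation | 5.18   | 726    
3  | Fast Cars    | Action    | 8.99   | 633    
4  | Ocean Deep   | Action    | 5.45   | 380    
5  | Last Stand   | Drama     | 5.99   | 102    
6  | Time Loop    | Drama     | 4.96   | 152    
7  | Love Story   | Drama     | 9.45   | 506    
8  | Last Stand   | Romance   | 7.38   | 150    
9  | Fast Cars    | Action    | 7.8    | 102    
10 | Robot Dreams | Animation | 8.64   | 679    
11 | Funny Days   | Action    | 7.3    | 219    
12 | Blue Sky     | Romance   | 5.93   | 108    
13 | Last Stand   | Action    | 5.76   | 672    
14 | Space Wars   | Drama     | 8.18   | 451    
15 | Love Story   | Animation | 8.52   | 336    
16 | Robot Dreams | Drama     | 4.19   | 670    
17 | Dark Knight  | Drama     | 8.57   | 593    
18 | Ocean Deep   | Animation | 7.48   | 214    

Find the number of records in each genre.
SELECT genre, COUNT(*) as count
FROM movies
GROUP BY genre

Result:
  Action: 5
  Animation: 4
  Drama: 6
  Romance: 3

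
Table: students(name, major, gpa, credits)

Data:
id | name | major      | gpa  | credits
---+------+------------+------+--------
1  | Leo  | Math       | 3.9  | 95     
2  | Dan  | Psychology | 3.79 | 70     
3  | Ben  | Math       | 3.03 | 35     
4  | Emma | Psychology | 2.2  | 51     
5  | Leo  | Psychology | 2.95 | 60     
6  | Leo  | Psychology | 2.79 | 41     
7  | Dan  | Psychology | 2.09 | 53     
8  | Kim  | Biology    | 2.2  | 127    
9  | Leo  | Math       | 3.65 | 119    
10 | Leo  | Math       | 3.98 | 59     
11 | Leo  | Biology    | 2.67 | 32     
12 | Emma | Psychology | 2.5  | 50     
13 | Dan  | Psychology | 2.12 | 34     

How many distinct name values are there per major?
SELECT major, COUNT(DISTINCT name)
FROM students
GROUP BY major

Result:
  Biology: 2 distinct
  Math: 2 distinct
  Psychology: 3 distinct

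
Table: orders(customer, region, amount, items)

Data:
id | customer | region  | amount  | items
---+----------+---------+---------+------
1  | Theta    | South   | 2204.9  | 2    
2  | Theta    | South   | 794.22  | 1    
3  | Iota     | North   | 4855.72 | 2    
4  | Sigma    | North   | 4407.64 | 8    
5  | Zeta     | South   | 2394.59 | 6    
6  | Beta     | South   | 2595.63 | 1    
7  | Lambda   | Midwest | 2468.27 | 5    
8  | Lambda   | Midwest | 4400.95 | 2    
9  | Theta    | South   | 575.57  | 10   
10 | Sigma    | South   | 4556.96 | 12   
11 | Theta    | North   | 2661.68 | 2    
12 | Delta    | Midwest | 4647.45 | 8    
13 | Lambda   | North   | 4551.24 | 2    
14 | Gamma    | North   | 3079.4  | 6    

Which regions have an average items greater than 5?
SELECT region, AVG(items)
FROM orders
GROUP BY region
HAVING AVG(items) > 5

Result:
  South: avg=5.33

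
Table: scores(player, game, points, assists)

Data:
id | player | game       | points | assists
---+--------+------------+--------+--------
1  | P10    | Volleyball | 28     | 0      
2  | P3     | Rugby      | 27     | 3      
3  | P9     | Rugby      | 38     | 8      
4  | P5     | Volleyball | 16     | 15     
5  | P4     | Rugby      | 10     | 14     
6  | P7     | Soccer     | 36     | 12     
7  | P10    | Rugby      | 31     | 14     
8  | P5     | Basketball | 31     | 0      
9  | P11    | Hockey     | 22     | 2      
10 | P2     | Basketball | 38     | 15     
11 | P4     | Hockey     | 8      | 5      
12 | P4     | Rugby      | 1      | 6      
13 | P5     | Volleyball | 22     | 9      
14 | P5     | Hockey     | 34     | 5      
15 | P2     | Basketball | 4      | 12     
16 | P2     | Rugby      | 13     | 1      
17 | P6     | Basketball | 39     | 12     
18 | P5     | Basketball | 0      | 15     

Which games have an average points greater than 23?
SELECT game, AVG(points)
FROM scores
GROUP BY game
HAVING AVG(points) > 23

Result:
  Soccer: avg=36.00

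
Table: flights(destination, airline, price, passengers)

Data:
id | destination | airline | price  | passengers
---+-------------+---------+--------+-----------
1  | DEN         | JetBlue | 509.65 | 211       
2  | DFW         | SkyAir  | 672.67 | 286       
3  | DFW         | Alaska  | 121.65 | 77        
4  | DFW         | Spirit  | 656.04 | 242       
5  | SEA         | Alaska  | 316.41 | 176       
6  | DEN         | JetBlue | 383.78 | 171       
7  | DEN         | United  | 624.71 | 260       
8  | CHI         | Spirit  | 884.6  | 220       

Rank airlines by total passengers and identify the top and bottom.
SELECT airline, SUM(passengers)
FROM flights
GROUP BY airline
ORDER BY SUM(passengers)

All groups:
  Alaska: 253
  United: 260
  SkyAir: 286
  JetBlue: 382
  Spirit: 462

Highest: Spirit (462)
Lowest: Alaska (253)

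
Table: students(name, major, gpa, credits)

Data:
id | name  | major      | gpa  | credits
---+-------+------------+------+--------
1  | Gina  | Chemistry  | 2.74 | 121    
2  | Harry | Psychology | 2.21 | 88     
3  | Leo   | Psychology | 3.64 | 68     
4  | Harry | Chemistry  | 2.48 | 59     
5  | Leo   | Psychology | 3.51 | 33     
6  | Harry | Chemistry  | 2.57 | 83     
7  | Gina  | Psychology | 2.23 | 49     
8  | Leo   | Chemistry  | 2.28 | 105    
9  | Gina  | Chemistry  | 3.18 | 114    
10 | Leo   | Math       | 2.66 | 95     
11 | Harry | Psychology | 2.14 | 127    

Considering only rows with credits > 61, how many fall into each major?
SELECT major, COUNT(*)
FROM students
WHERE credits > 61
GROUP BY major

Note: WHERE filters rows before grouping.

Result:
  Chemistry: 4
  Math: 1
  Psychology: 3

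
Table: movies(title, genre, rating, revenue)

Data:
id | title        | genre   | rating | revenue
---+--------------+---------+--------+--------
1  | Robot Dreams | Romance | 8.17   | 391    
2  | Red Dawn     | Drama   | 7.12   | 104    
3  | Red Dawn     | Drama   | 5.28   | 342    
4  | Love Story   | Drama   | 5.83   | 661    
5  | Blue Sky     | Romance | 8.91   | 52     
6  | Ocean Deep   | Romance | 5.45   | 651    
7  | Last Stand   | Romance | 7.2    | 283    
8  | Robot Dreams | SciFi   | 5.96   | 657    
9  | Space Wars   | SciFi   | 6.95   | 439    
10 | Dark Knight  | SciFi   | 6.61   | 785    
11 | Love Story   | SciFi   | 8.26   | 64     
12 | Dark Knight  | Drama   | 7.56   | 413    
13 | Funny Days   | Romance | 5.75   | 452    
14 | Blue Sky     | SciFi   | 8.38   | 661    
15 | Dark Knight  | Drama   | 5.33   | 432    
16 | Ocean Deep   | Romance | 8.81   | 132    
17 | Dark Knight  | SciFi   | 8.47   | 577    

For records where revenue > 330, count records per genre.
SELECT genre, COUNT(*)
FROM movies
WHERE revenue > 330
GROUP BY genre

Note: WHERE filters rows before grouping.

Result:
  Drama: 4
  Romance: 3
  SciFi: 5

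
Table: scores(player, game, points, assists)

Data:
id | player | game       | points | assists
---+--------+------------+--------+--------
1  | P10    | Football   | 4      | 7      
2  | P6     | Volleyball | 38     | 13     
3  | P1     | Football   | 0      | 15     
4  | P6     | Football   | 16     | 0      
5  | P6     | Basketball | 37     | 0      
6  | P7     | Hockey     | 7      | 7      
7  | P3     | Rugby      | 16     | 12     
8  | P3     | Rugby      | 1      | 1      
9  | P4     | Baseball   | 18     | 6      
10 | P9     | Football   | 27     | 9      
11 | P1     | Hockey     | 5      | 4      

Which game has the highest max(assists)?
SELECT game, MAX(assists) as val
FROM scores
GROUP BY game
ORDER BY val DESC
LIMIT 1

Result: Football with max(assists) = 15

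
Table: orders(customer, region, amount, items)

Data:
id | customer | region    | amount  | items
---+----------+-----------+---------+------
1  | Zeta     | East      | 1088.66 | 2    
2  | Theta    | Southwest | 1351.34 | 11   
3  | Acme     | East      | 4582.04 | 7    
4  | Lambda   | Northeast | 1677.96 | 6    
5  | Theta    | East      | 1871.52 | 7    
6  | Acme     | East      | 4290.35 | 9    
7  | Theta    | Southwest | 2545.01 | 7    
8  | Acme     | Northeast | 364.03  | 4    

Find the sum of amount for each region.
SELECT region, SUM(amount) as result
FROM orders
GROUP BY region

Result:
  East: 11832.57
  Northeast: 2041.99
  Southwest: 3896.35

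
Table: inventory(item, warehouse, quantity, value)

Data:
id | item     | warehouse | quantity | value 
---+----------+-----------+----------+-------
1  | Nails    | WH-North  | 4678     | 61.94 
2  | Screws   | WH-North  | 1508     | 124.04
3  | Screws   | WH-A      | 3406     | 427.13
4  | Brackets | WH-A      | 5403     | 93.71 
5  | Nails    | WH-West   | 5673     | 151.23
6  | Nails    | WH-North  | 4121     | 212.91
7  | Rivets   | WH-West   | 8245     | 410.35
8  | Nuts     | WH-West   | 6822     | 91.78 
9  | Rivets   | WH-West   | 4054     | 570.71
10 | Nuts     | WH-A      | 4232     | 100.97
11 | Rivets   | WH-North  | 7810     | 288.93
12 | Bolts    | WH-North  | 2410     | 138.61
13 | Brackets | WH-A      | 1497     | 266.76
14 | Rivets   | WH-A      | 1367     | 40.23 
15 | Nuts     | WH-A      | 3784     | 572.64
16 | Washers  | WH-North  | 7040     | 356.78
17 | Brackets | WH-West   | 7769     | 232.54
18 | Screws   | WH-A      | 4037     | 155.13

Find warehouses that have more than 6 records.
SELECT warehouse, COUNT(*) as cnt
FROM inventory
GROUP BY warehouse
HAVING COUNT(*) > 6

Result:
  WH-A: 7

Note: HAVING filters groups after aggregation, WHERE filters rows before.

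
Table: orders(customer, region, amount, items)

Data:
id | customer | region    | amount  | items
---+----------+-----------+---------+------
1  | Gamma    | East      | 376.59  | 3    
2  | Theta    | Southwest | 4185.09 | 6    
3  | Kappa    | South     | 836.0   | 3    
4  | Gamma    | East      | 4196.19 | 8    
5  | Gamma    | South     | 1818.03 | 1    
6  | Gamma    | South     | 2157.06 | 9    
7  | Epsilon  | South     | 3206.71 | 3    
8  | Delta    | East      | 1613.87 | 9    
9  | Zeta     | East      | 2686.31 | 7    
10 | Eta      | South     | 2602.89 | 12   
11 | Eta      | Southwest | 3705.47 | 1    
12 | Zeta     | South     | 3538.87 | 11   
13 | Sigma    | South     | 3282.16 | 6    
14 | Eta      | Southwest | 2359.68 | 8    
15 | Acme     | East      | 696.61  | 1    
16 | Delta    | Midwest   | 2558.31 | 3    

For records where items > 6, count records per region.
SELECT region, COUNT(*)
FROM orders
WHERE items > 6
GROUP BY region

Note: WHERE filters rows before grouping.

Result:
  East: 3
  South: 3
  Southwest: 1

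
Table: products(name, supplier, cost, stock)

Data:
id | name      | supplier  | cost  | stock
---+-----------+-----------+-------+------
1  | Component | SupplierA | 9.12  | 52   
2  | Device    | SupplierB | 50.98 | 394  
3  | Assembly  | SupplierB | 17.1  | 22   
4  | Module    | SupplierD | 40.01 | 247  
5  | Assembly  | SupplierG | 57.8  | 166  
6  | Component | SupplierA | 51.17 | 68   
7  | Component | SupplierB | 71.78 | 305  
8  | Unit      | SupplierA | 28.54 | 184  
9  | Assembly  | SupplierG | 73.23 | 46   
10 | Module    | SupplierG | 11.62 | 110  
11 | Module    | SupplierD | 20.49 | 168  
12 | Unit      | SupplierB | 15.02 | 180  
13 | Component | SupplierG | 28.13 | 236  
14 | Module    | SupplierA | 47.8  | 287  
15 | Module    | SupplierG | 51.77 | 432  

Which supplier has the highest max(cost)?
SELECT supplier, MAX(cost) as val
FROM products
GROUP BY supplier
ORDER BY val DESC
LIMIT 1

Result: SupplierG with max(cost) = 73.23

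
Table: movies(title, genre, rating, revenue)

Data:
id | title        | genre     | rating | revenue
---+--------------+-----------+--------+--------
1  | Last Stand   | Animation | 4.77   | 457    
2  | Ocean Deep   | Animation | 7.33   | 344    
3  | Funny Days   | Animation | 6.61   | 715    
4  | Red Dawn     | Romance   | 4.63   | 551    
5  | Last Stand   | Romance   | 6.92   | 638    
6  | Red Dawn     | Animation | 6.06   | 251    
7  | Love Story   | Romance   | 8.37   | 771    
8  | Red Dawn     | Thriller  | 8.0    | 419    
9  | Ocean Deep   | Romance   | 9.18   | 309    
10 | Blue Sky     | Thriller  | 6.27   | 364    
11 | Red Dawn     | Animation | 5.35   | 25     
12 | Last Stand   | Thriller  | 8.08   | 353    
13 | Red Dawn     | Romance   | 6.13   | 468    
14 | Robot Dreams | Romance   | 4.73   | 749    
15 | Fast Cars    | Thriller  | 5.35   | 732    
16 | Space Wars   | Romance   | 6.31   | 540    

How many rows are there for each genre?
SELECT genre, COUNT(*) as count
FROM movies
GROUP BY genre

Result:
  Animation: 5
  Romance: 7
  Thriller: 4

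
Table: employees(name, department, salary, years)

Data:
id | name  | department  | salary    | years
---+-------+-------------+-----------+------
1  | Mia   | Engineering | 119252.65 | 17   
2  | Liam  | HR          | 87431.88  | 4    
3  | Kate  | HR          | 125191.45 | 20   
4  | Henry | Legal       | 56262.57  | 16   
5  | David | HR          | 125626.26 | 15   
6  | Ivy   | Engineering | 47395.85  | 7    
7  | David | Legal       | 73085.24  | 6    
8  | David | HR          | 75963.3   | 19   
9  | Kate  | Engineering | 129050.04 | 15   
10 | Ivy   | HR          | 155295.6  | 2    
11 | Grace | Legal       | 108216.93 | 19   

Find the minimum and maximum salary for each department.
SELECT department, MIN(salary), MAX(salary)
FROM employees
GROUP BY department

Result:
  Engineering: min=47395.85, max=129050.04
  HR: min=75963.30, max=155295.60
  Legal: min=56262.57, max=108216.93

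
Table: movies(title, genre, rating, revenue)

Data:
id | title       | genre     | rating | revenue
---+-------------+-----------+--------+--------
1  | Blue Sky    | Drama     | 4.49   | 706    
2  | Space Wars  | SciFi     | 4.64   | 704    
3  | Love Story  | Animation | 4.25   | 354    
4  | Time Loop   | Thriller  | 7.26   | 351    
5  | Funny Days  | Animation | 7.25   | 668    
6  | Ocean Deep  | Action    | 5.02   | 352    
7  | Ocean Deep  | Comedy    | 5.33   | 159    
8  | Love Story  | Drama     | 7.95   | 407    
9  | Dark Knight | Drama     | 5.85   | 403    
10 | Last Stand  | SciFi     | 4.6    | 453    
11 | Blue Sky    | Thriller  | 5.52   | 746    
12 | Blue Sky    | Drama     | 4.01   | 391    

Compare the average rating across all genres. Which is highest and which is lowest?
SELECT genre, AVG(rating)
FROM movies
GROUP BY genre
ORDER BY AVG(rating)

All groups:
  SciFi: 4.62
  Action: 5.02
  Comedy: 5.33
  Drama: 5.58
  Animation: 5.75
  Thriller: 6.39

Highest: Thriller (6.39)
Lowest: SciFi (4.62)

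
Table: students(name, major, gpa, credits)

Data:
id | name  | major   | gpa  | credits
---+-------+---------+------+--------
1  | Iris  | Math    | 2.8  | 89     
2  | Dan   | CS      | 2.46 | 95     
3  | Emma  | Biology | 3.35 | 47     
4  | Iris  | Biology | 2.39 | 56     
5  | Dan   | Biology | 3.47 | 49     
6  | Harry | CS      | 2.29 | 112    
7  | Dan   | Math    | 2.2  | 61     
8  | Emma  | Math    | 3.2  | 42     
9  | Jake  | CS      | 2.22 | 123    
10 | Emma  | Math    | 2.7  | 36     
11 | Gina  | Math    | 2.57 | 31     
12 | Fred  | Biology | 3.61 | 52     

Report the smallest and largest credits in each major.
SELECT major, MIN(credits), MAX(credits)
FROM students
GROUP BY major

Result:
  Biology: min=47, max=56
  CS: min=95, max=123
  Math: min=31, max=89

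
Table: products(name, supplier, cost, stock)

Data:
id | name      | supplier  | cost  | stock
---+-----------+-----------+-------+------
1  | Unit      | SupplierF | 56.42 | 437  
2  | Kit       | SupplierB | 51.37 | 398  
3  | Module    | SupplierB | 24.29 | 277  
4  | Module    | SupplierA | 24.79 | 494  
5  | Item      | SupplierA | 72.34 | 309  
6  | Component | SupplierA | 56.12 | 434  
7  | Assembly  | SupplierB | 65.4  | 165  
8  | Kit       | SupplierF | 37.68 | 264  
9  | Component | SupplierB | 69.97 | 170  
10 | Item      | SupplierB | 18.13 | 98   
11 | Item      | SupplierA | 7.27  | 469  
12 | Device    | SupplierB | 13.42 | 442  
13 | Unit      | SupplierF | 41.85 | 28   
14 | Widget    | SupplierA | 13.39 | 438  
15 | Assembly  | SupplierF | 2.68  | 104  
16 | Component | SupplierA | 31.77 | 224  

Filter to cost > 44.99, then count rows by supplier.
SELECT supplier, COUNT(*)
FROM products
WHERE cost > 44.99
GROUP BY supplier

Note: WHERE filters rows before grouping.

Result:
  SupplierA: 2
  SupplierB: 3
  SupplierF: 1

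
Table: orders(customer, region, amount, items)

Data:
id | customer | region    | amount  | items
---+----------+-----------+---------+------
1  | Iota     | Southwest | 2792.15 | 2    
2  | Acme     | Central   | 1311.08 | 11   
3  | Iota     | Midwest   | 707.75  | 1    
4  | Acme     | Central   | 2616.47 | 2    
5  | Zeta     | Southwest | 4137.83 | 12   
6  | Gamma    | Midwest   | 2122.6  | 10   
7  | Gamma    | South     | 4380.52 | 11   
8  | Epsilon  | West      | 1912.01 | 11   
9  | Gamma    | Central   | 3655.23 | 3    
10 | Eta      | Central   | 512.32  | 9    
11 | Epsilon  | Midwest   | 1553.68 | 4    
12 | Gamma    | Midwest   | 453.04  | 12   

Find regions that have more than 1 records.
SELECT region, COUNT(*) as cnt
FROM orders
GROUP BY region
HAVING COUNT(*) > 1

Result:
  Central: 4
  Midwest: 4
  Southwest: 2

Note: HAVING filters groups after aggregation, WHERE filters rows before.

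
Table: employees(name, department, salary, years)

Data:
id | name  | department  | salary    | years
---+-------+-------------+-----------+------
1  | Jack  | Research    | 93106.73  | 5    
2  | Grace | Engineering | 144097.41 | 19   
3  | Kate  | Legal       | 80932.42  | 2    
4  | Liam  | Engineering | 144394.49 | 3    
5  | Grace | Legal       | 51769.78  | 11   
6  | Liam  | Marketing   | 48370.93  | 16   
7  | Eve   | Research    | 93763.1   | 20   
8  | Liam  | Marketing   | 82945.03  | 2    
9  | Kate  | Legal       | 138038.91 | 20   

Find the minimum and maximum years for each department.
SELECT department, MIN(years), MAX(years)
FROM employees
GROUP BY department

Result:
  Engineering: min=3, max=19
  Legal: min=2, max=20
  Marketing: min=2, max=16
  Research: min=5, max=20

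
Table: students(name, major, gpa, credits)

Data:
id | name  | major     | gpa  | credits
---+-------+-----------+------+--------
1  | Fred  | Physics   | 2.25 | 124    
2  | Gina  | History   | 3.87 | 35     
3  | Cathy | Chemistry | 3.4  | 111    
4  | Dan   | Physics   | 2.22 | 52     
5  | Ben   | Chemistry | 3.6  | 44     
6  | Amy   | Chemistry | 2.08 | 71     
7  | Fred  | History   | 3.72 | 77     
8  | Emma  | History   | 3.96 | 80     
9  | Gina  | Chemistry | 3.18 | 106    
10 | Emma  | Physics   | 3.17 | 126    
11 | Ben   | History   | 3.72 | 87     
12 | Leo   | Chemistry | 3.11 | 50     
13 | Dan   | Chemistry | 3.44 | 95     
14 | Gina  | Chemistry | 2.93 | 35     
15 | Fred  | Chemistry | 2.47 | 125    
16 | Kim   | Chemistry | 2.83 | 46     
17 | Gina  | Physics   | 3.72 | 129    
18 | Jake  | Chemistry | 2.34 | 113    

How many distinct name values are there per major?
SELECT major, COUNT(DISTINCT name)
FROM students
GROUP BY major

Result:
  Chemistry: 9 distinct
  History: 4 distinct
  Physics: 4 distinct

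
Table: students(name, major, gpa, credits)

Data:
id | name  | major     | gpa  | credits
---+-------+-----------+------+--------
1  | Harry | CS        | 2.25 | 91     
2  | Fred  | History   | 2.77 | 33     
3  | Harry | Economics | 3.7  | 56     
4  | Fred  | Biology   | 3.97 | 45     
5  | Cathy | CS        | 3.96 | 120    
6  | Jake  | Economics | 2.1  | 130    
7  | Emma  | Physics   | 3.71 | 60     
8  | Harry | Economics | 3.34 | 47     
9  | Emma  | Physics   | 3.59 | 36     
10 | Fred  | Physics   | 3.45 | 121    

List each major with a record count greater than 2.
SELECT major, COUNT(*) as cnt
FROM students
GROUP BY major
HAVING COUNT(*) > 2

Result:
  Economics: 3
  Physics: 3

Note: HAVING filters groups after aggregation, WHERE filters rows before.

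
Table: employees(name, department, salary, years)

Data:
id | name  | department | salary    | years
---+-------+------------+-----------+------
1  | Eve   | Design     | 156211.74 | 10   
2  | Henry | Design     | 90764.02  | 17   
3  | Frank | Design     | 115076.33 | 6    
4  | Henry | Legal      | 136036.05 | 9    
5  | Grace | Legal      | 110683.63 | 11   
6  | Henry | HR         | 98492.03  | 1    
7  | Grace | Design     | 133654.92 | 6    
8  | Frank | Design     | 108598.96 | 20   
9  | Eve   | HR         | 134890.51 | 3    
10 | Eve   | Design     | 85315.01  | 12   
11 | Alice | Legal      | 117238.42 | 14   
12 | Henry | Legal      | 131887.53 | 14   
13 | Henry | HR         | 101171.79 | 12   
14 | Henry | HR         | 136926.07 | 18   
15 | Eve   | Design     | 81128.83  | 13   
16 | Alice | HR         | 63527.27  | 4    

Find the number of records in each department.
SELECT department, COUNT(*) as count
FROM employees
GROUP BY department

Result:
  Design: 7
  HR: 5
  Legal: 4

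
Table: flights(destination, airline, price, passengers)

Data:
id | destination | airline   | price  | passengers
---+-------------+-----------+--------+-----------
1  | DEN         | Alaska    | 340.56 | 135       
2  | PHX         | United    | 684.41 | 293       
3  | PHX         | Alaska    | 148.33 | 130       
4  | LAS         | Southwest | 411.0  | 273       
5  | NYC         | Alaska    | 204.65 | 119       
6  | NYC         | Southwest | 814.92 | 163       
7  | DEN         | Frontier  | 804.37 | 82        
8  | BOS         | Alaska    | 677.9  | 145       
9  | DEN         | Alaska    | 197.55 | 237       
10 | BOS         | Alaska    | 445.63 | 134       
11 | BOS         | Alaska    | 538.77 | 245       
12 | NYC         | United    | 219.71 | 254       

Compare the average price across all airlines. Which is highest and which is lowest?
SELECT airline, AVG(price)
FROM flights
GROUP BY airline
ORDER BY AVG(price)

All groups:
  Alaska: 364.77
  United: 452.06
  Southwest: 612.96
  Frontier: 804.37

Highest: Frontier (804.37)
Lowest: Alaska (364.77)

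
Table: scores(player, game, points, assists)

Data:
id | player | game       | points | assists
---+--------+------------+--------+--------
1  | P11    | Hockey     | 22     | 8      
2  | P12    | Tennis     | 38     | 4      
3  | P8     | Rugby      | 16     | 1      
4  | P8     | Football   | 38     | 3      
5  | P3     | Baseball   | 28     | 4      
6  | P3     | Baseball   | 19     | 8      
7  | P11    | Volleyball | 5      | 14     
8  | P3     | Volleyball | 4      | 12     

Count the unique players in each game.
SELECT game, COUNT(DISTINCT player)
FROM scores
GROUP BY game

Result:
  Baseball: 1 distinct
  Football: 1 distinct
  Hockey: 1 distinct
  Rugby: 1 distinct
  Tennis: 1 distinct
  Volleyball: 2 distinct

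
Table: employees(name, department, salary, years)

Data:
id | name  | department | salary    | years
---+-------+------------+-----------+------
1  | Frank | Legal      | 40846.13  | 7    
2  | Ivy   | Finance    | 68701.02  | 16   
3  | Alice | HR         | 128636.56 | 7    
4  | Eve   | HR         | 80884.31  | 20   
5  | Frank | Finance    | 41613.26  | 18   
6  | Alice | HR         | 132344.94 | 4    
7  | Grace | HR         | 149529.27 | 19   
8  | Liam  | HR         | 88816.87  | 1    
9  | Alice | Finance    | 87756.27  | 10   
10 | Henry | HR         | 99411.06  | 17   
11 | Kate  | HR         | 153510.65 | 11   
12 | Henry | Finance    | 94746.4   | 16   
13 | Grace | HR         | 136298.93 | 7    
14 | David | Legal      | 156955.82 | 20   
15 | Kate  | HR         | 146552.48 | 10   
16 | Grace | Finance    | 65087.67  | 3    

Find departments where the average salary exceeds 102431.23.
SELECT department, AVG(salary)
FROM employees
GROUP BY department
HAVING AVG(salary) > 102431.23

Result:
  HR: avg=123998.34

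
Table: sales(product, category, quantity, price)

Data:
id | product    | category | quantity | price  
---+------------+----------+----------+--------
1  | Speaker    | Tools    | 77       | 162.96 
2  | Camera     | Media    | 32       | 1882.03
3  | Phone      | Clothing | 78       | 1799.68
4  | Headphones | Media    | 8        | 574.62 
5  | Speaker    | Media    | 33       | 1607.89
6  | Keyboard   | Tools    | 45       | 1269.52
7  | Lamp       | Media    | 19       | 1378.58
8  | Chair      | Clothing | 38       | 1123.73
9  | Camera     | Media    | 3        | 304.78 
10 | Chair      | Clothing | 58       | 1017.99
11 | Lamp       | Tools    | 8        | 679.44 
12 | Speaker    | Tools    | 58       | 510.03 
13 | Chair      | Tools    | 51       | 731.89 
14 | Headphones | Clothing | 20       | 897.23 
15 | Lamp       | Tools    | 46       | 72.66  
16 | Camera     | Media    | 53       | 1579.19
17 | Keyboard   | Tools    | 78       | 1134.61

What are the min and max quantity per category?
SELECT category, MIN(quantity), MAX(quantity)
FROM sales
GROUP BY category

Result:
  Clothing: min=20, max=78
  Media: min=3, max=53
  Tools: min=8, max=78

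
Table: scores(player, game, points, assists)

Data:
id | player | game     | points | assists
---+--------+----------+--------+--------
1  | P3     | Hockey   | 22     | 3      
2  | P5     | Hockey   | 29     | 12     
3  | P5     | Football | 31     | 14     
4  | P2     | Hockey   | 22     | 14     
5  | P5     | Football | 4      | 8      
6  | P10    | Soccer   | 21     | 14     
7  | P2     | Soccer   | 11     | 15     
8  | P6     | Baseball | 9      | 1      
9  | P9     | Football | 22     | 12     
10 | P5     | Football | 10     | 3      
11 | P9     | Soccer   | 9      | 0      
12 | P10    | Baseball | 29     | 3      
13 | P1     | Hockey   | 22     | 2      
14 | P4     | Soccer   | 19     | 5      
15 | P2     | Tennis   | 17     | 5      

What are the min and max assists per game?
SELECT game, MIN(assists), MAX(assists)
FROM scores
GROUP BY game

Result:
  Baseball: min=1, max=3
  Football: min=3, max=14
  Hockey: min=2, max=14
  Soccer: min=0, max=15
  Tennis: min=5, max=5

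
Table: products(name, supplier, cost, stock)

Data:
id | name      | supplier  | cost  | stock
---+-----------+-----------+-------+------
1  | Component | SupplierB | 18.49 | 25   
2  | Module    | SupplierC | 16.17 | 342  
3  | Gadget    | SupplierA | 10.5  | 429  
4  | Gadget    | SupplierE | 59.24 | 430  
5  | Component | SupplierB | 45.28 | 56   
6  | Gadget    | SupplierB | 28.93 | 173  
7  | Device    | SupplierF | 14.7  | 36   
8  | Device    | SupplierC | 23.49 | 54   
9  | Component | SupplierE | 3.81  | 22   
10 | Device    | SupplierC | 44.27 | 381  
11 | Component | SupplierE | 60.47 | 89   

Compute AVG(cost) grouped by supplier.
SELECT supplier, AVG(cost) as result
FROM products
GROUP BY supplier

Result:
  SupplierA: 10.50
  SupplierB: 30.90
  SupplierC: 27.98
  SupplierE: 41.17
  SupplierF: 14.70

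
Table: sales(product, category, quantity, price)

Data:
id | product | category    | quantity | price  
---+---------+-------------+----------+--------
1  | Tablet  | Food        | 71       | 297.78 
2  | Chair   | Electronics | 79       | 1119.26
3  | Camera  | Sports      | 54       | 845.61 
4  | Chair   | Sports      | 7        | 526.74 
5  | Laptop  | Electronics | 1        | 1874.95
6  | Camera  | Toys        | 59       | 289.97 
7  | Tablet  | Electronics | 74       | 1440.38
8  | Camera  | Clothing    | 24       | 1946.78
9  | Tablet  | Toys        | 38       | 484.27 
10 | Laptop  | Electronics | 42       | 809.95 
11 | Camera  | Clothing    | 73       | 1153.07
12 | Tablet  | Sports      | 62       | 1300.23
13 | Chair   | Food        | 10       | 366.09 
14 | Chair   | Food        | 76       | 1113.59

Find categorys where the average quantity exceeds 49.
SELECT category, AVG(quantity)
FROM sales
GROUP BY category
HAVING AVG(quantity) > 49

Result:
  Food: avg=52.33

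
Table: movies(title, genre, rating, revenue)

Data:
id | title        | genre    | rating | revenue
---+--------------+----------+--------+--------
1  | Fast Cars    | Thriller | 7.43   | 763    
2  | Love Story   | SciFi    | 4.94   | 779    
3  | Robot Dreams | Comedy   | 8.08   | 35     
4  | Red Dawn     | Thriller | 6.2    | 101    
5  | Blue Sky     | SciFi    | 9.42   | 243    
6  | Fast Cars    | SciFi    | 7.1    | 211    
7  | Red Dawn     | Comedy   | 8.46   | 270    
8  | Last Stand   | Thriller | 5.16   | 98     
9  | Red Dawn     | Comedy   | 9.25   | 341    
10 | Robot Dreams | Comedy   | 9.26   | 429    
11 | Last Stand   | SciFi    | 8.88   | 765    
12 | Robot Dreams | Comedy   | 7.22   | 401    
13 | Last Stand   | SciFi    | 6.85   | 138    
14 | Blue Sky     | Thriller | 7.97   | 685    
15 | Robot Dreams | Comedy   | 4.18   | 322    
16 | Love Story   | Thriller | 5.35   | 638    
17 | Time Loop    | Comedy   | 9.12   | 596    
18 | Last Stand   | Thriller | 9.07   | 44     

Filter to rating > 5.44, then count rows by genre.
SELECT genre, COUNT(*)
FROM movies
WHERE rating > 5.44
GROUP BY genre

Note: WHERE filters rows before grouping.

Result:
  Comedy: 6
  SciFi: 4
  Thriller: 4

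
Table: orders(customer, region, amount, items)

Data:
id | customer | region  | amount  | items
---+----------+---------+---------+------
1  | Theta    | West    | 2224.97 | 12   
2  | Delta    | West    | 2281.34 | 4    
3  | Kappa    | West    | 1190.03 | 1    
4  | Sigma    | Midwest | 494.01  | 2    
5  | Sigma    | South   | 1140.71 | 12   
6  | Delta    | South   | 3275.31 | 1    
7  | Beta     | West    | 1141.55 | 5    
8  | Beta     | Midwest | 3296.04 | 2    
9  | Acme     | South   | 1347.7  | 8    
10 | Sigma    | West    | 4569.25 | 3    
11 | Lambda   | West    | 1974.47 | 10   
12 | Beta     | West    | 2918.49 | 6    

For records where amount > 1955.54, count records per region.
SELECT region, COUNT(*)
FROM orders
WHERE amount > 1955.54
GROUP BY region

Note: WHERE filters rows before grouping.

Result:
  Midwest: 1
  South: 1
  West: 5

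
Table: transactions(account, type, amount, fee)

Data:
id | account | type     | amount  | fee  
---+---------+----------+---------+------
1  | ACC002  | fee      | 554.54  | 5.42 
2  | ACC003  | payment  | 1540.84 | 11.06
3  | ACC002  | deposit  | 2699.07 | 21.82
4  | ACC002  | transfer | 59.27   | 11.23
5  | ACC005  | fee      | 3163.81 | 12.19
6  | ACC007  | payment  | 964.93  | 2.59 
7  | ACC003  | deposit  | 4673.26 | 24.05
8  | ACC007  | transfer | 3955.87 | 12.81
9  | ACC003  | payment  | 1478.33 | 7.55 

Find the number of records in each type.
SELECT type, COUNT(*) as count
FROM transactions
GROUP BY type

Result:
  deposit: 2
  fee: 2
  payment: 3
  transfer: 2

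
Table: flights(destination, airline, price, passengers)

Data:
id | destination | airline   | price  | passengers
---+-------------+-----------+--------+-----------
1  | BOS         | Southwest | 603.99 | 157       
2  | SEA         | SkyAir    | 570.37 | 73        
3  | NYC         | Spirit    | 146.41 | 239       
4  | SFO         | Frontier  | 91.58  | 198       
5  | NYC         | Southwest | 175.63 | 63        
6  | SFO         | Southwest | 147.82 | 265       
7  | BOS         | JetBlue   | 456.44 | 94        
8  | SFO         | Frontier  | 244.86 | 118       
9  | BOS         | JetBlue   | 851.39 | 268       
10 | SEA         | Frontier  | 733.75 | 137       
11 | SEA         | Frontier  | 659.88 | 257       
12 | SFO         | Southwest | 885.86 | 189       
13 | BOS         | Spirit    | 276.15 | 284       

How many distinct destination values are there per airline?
SELECT airline, COUNT(DISTINCT destination)
FROM flights
GROUP BY airline

Result:
  Frontier: 2 distinct
  JetBlue: 1 distinct
  SkyAir: 1 distinct
  Southwest: 3 distinct
  Spirit: 2 distinct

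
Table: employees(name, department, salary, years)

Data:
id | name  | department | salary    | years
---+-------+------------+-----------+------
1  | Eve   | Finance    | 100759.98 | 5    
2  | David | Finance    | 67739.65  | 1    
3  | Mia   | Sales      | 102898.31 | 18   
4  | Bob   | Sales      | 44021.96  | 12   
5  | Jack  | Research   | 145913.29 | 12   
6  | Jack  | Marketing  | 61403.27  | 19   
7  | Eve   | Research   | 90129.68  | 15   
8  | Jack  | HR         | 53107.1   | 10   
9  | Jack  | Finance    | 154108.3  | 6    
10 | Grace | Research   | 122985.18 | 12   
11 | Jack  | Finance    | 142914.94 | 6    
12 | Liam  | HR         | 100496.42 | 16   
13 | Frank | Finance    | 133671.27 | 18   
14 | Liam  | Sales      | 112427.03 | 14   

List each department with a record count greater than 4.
SELECT department, COUNT(*) as cnt
FROM employees
GROUP BY department
HAVING COUNT(*) > 4

Result:
  Finance: 5

Note: HAVING filters groups after aggregation, WHERE filters rows before.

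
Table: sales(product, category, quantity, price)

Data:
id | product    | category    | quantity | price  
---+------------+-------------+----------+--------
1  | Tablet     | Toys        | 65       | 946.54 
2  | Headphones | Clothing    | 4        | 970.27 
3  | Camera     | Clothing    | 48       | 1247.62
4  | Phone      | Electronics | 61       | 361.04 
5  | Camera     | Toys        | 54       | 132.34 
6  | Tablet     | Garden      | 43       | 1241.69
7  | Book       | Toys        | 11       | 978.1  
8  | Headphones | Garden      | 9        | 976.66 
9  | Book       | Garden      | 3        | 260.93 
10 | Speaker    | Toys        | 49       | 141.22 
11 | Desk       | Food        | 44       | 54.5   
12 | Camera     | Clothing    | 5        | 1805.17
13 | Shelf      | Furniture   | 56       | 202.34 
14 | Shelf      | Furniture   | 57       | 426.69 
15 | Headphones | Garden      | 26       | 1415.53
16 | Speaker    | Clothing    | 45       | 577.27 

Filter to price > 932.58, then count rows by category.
SELECT category, COUNT(*)
FROM sales
WHERE price > 932.58
GROUP BY category

Note: WHERE filters rows before grouping.

Result:
  Clothing: 3
  Garden: 3
  Toys: 2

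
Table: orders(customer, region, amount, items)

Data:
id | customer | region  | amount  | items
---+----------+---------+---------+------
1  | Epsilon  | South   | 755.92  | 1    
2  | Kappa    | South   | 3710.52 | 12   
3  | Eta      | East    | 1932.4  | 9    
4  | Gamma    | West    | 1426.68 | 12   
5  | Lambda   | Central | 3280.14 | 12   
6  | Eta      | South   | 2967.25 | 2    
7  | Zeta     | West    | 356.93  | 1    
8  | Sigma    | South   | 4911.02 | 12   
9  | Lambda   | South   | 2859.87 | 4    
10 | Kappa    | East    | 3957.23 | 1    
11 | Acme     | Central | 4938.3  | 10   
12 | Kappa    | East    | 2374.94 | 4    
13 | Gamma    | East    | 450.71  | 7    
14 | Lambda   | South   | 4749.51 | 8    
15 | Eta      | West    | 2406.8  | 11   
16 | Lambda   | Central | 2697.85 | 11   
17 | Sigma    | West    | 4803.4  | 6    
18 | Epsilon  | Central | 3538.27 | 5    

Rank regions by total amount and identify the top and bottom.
SELECT region, SUM(amount)
FROM orders
GROUP BY region
ORDER BY SUM(amount)

All groups:
  East: 8715.28
  West: 8993.81
  Central: 14454.56
  South: 19954.09

Highest: South (19954.09)
Lowest: East (8715.28)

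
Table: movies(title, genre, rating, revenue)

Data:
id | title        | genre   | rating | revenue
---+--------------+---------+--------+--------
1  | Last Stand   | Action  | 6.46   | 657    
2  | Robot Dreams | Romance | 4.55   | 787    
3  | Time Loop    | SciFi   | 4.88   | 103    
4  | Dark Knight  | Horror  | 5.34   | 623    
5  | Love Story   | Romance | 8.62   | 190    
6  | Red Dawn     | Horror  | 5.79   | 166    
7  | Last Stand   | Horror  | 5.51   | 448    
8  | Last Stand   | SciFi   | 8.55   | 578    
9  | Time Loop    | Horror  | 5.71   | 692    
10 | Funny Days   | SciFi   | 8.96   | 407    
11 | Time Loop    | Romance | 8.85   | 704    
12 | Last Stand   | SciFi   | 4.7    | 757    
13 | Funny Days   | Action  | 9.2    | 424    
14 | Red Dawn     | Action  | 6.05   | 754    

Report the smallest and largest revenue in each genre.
SELECT genre, MIN(revenue), MAX(revenue)
FROM movies
GROUP BY genre

Result:
  Action: min=424, max=754
  Horror: min=166, max=692
  Romance: min=190, max=787
  SciFi: min=103, max=757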